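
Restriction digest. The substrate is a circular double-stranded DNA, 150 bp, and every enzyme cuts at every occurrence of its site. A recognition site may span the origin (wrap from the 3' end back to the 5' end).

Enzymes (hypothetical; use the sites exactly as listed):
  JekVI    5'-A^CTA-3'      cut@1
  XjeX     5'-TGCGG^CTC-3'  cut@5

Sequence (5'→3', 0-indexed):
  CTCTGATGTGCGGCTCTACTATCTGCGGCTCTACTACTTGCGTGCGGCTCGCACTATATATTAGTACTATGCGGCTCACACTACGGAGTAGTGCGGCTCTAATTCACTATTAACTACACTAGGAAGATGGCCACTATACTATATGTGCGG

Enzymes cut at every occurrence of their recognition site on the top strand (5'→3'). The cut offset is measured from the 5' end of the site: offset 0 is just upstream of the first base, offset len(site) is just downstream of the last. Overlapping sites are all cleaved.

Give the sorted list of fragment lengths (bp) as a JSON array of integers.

[5,5,5,5,6,6,7,8,10,10,12,13,13,14,15,16]

Per-enzyme occurrences:
  JekVI ACTA/1: at [17, 32, 52, 65, 79, 105, 112, 117, 132, 137] ⇒ [18, 33, 53, 66, 80, 106, 113, 118, 133, 138]
  XjeX TGCGGCTC/5: at [8, 23, 42, 69, 91, 145] ⇒ [0, 13, 28, 47, 74, 96]

All cut coordinates (distinct, sorted): [0, 13, 18, 28, 33, 47, 53, 66, 74, 80, 96, 106, 113, 118, 133, 138]

Fragment lengths:
  0→13: 13 bp
  13→18: 5 bp
  18→28: 10 bp
  28→33: 5 bp
  33→47: 14 bp
  47→53: 6 bp
  53→66: 13 bp
  66→74: 8 bp
  74→80: 6 bp
  80→96: 16 bp
  96→106: 10 bp
  106→113: 7 bp
  113→118: 5 bp
  118→133: 15 bp
  133→138: 5 bp
  138→0 (wrap): 150-138+0 = 12 bp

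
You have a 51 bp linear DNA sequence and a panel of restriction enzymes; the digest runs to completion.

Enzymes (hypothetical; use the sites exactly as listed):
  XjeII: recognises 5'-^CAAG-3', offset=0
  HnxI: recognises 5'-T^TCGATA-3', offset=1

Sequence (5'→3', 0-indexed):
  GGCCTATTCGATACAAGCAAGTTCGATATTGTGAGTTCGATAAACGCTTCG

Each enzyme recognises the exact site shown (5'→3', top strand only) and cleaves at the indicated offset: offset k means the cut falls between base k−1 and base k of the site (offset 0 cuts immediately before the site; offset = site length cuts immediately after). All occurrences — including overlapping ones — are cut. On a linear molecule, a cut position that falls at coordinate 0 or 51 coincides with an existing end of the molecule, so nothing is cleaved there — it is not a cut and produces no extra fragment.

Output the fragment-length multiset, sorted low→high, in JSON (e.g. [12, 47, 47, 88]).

Scan for sites:
  XjeII CAAG/0: at [13, 17] ⇒ [13, 17]
  HnxI TTCGATA/1: at [6, 21, 35] ⇒ [7, 22, 36]

All cut coordinates (distinct, sorted): [7, 13, 17, 22, 36]

Fragments:
  [0,7): 7 bp
  [7,13): 6 bp
  [13,17): 4 bp
  [17,22): 5 bp
  [22,36): 14 bp
  [36,51): 15 bp

[4,5,6,7,14,15]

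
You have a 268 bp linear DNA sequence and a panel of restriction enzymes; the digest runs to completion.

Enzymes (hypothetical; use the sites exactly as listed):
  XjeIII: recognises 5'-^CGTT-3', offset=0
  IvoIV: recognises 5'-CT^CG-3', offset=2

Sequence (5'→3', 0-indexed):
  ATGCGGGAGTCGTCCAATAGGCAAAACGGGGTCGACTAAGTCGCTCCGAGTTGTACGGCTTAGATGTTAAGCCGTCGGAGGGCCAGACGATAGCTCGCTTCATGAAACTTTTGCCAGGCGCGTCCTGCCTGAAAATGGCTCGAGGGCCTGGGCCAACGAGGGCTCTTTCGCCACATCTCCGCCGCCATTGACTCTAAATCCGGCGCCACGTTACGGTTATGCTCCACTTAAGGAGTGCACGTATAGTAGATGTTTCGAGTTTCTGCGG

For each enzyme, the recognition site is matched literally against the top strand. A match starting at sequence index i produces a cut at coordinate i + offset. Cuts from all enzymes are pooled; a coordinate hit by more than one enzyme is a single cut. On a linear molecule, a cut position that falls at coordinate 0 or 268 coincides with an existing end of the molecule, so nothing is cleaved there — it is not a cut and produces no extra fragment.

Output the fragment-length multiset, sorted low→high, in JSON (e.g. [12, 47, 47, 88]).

[45,60,68,95]

Per-enzyme occurrences:
  XjeIII CGTT/0: at [208] ⇒ [208]
  IvoIV CTCG/2: at [93, 138] ⇒ [95, 140]

Pooled cuts: [95, 140, 208]

Fragments:
  [0,95): 95 bp
  [95,140): 45 bp
  [140,208): 68 bp
  [208,268): 60 bp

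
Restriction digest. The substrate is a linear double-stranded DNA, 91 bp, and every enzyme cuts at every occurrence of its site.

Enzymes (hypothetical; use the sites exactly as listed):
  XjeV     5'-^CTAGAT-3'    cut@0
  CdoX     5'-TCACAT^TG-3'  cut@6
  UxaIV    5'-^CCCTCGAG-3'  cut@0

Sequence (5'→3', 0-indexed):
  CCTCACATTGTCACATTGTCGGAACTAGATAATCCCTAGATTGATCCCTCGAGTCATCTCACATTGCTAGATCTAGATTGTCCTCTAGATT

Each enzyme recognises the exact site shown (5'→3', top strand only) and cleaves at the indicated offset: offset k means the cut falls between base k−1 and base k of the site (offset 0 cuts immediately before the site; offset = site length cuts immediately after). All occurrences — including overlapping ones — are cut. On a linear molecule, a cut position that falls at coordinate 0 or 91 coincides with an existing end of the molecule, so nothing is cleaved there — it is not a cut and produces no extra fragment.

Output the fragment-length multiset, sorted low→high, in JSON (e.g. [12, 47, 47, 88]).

Per-enzyme occurrences:
  XjeV (CTAGAT, off=0): starts [24, 35, 66, 72, 84] → cuts [24, 35, 66, 72, 84]
  CdoX (TCACATTG, off=6): starts [2, 10, 58] → cuts [8, 16, 64]
  UxaIV (CCCTCGAG, off=0): starts [45] → cuts [45]

Pooled cuts: [8, 16, 24, 35, 45, 64, 66, 72, 84]

Fragments:
  [0,8): 8 bp
  [8,16): 8 bp
  [16,24): 8 bp
  [24,35): 11 bp
  [35,45): 10 bp
  [45,64): 19 bp
  [64,66): 2 bp
  [66,72): 6 bp
  [72,84): 12 bp
  [84,91): 7 bp

[2,6,7,8,8,8,10,11,12,19]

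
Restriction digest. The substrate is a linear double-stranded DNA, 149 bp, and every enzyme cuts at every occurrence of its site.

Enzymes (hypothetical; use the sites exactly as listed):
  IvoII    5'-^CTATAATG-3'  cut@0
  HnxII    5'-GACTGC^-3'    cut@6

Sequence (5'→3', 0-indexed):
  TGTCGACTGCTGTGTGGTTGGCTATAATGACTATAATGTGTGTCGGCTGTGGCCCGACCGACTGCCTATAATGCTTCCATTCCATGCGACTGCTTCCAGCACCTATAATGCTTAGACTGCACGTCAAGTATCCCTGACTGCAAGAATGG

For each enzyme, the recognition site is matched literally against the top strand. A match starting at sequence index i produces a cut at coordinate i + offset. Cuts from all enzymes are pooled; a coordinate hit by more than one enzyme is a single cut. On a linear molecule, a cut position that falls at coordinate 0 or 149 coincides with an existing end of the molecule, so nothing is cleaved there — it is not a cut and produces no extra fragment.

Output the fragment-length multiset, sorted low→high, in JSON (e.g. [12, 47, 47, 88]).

[8,9,9,10,11,18,21,28,35]

Site scan:
  IvoII (CTATAATG, off=0): starts [21, 30, 65, 102] → cuts [21, 30, 65, 102]
  HnxII (GACTGC, off=6): starts [4, 59, 87, 114, 135] → cuts [10, 65, 93, 120, 141]

Pooled cuts: [10, 21, 30, 65, 93, 102, 120, 141]

Fragments:
  [0,10): 10 bp
  [10,21): 11 bp
  [21,30): 9 bp
  [30,65): 35 bp
  [65,93): 28 bp
  [93,102): 9 bp
  [102,120): 18 bp
  [120,141): 21 bp
  [141,149): 8 bp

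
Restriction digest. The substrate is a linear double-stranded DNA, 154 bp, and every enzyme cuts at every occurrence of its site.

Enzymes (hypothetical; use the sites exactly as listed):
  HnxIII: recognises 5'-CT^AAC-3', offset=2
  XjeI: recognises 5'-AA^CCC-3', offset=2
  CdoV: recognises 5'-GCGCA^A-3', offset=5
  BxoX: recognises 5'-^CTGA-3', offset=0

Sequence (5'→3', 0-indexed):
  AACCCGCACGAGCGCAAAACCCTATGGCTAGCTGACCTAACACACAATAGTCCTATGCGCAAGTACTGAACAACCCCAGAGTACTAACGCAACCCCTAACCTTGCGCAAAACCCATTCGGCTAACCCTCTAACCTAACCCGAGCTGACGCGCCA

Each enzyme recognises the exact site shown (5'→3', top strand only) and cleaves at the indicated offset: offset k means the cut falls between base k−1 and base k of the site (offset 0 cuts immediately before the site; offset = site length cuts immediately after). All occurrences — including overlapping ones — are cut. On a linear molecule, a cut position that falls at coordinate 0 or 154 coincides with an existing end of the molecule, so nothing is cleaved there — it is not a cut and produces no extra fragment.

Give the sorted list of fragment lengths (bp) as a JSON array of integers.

[2,2,2,3,3,4,5,5,6,6,7,7,8,11,11,11,12,12,14,23]

Site scan:
  HnxIII (CTAAC, off=2): starts [36, 83, 95, 120, 128, 133] → cuts [38, 85, 97, 122, 130, 135]
  XjeI (AACCC, off=2): starts [0, 17, 71, 90, 109, 122, 135] → cuts [2, 19, 73, 92, 111, 124, 137]
  CdoV (GCGCAA, off=5): starts [11, 56, 103] → cuts [16, 61, 108]
  BxoX (CTGA, off=0): starts [31, 65, 143] → cuts [31, 65, 143]

Pooled cuts: [2, 16, 19, 31, 38, 61, 65, 73, 85, 92, 97, 108, 111, 122, 124, 130, 135, 137, 143]

Fragment lengths:
  [0,2): 2 bp
  [2,16): 14 bp
  [16,19): 3 bp
  [19,31): 12 bp
  [31,38): 7 bp
  [38,61): 23 bp
  [61,65): 4 bp
  [65,73): 8 bp
  [73,85): 12 bp
  [85,92): 7 bp
  [92,97): 5 bp
  [97,108): 11 bp
  [108,111): 3 bp
  [111,122): 11 bp
  [122,124): 2 bp
  [124,130): 6 bp
  [130,135): 5 bp
  [135,137): 2 bp
  [137,143): 6 bp
  [143,154): 11 bp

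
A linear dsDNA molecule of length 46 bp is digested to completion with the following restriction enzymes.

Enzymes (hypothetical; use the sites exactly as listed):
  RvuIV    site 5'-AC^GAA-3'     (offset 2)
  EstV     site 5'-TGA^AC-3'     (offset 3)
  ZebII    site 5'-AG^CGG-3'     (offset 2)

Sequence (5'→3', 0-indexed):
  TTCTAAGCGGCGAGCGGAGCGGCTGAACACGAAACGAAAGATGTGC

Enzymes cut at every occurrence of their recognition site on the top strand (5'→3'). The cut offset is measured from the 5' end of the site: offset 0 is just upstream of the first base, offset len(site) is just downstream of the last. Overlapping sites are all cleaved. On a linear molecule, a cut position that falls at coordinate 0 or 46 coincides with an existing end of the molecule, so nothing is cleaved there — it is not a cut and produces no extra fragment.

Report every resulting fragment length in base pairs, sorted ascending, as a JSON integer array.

[4,5,5,7,7,7,11]

Scan for sites:
  RvuIV ACGAA/2: at [28, 33] ⇒ [30, 35]
  EstV TGAAC/3: at [23] ⇒ [26]
  ZebII AGCGG/2: at [5, 12, 17] ⇒ [7, 14, 19]

Pooled cuts: [7, 14, 19, 26, 30, 35]

Fragments:
  [0,7): 7 bp
  [7,14): 7 bp
  [14,19): 5 bp
  [19,26): 7 bp
  [26,30): 4 bp
  [30,35): 5 bp
  [35,46): 11 bp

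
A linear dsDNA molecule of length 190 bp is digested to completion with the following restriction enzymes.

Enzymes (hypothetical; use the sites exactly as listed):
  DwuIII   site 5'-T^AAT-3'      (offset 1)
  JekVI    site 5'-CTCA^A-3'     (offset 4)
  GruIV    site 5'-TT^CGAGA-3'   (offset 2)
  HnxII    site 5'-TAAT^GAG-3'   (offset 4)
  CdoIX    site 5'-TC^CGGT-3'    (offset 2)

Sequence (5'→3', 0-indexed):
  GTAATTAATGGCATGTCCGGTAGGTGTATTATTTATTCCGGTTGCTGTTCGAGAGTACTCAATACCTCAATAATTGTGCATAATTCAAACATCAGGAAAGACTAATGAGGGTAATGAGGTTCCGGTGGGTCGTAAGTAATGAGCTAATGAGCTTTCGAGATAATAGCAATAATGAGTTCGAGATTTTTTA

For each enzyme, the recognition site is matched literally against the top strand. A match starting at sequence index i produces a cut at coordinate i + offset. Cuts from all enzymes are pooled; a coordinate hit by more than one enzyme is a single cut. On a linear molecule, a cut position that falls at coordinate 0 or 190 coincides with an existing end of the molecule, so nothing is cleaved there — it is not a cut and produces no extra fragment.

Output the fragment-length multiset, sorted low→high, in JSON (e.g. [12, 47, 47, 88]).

[2,2,3,3,3,3,3,4,5,5,6,6,7,7,8,9,10,11,11,12,12,15,21,22]

Site scan:
  DwuIII (TAAT, off=1): starts [1, 5, 70, 80, 102, 111, 136, 144, 160, 169] → cuts [2, 6, 71, 81, 103, 112, 137, 145, 161, 170]
  JekVI (CTCAA, off=4): starts [57, 65] → cuts [61, 69]
  GruIV (TTCGAGA, off=2): starts [47, 153, 176] → cuts [49, 155, 178]
  HnxII (TAATGAG, off=4): starts [102, 111, 136, 144, 169] → cuts [106, 115, 140, 148, 173]
  CdoIX (TCCGGT, off=2): starts [15, 36, 120] → cuts [17, 38, 122]

Pooled cuts: [2, 6, 17, 38, 49, 61, 69, 71, 81, 103, 106, 112, 115, 122, 137, 140, 145, 148, 155, 161, 170, 173, 178]

Fragment lengths:
  [0,2): 2 bp
  [2,6): 4 bp
  [6,17): 11 bp
  [17,38): 21 bp
  [38,49): 11 bp
  [49,61): 12 bp
  [61,69): 8 bp
  [69,71): 2 bp
  [71,81): 10 bp
  [81,103): 22 bp
  [103,106): 3 bp
  [106,112): 6 bp
  [112,115): 3 bp
  [115,122): 7 bp
  [122,137): 15 bp
  [137,140): 3 bp
  [140,145): 5 bp
  [145,148): 3 bp
  [148,155): 7 bp
  [155,161): 6 bp
  [161,170): 9 bp
  [170,173): 3 bp
  [173,178): 5 bp
  [178,190): 12 bp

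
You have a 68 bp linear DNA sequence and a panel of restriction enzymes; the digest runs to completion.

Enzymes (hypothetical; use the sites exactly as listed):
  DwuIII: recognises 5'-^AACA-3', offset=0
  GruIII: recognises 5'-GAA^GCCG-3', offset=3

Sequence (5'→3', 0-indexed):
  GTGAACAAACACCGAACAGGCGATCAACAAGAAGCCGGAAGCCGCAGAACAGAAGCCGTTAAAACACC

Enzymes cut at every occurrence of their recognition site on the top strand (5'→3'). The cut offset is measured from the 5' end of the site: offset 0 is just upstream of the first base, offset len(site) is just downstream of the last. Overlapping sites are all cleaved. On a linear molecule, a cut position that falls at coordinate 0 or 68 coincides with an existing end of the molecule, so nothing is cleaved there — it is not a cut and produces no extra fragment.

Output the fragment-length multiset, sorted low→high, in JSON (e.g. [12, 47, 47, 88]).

[3,4,6,7,7,7,7,8,8,11]

Scan for sites:
  DwuIII (AACA, off=0): starts [3, 7, 14, 25, 47, 62] → cuts [3, 7, 14, 25, 47, 62]
  GruIII (GAAGCCG, off=3): starts [30, 37, 51] → cuts [33, 40, 54]

Pooled cuts: [3, 7, 14, 25, 33, 40, 47, 54, 62]

Fragments:
  [0,3): 3 bp
  [3,7): 4 bp
  [7,14): 7 bp
  [14,25): 11 bp
  [25,33): 8 bp
  [33,40): 7 bp
  [40,47): 7 bp
  [47,54): 7 bp
  [54,62): 8 bp
  [62,68): 6 bp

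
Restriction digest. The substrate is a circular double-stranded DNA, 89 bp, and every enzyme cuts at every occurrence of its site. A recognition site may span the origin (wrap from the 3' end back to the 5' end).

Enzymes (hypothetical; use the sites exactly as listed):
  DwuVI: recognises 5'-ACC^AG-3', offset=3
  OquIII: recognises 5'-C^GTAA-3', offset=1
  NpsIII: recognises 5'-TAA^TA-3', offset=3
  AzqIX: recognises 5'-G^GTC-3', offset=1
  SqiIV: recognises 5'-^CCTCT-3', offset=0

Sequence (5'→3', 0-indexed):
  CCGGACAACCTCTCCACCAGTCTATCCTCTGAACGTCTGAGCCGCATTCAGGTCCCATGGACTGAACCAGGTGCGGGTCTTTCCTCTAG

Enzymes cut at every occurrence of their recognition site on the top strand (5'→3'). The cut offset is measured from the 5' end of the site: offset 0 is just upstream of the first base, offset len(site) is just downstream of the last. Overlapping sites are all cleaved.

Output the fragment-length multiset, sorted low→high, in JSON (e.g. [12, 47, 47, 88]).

Scan for sites:
  DwuVI (ACCAG, off=3): starts [15, 65] → cuts [18, 68]
  OquIII (CGTAA, off=1): no sites
  NpsIII (TAATA, off=3): no sites
  AzqIX (GGTC, off=1): starts [50, 75] → cuts [51, 76]
  SqiIV (CCTCT, off=0): starts [8, 25, 82] → cuts [8, 25, 82]

All cut coordinates (distinct, sorted): [8, 18, 25, 51, 68, 76, 82]

Fragment lengths:
  8→18: 10 bp
  18→25: 7 bp
  25→51: 26 bp
  51→68: 17 bp
  68→76: 8 bp
  76→82: 6 bp
  82→8 (wrap): 89-82+8 = 15 bp

[6,7,8,10,15,17,26]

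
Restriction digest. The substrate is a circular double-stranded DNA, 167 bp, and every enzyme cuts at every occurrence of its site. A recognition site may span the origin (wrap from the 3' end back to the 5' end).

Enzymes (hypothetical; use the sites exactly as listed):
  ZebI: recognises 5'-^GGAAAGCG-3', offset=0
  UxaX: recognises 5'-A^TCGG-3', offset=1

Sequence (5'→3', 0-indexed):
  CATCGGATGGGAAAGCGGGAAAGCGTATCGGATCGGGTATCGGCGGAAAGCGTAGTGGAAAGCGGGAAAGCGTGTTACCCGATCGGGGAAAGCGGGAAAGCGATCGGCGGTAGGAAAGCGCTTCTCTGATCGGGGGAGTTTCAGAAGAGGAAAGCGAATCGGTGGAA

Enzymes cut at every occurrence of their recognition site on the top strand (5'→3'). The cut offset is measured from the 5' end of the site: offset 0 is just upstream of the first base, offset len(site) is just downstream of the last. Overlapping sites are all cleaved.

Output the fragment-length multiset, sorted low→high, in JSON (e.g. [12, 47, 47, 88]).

Per-enzyme occurrences:
  ZebI GGAAAGCG/0: at [9, 17, 44, 56, 64, 86, 94, 112, 148] ⇒ [9, 17, 44, 56, 64, 86, 94, 112, 148]
  UxaX ATCGG/1: at [1, 26, 31, 38, 81, 102, 128, 157] ⇒ [2, 27, 32, 39, 82, 103, 129, 158]

Pooled cuts: [2, 9, 17, 27, 32, 39, 44, 56, 64, 82, 86, 94, 103, 112, 129, 148, 158]

Fragment lengths:
  2→9: 7 bp
  9→17: 8 bp
  17→27: 10 bp
  27→32: 5 bp
  32→39: 7 bp
  39→44: 5 bp
  44→56: 12 bp
  56→64: 8 bp
  64→82: 18 bp
  82→86: 4 bp
  86→94: 8 bp
  94→103: 9 bp
  103→112: 9 bp
  112→129: 17 bp
  129→148: 19 bp
  148→158: 10 bp
  158→2 (wrap): 167-158+2 = 11 bp

[4,5,5,7,7,8,8,8,9,9,10,10,11,12,17,18,19]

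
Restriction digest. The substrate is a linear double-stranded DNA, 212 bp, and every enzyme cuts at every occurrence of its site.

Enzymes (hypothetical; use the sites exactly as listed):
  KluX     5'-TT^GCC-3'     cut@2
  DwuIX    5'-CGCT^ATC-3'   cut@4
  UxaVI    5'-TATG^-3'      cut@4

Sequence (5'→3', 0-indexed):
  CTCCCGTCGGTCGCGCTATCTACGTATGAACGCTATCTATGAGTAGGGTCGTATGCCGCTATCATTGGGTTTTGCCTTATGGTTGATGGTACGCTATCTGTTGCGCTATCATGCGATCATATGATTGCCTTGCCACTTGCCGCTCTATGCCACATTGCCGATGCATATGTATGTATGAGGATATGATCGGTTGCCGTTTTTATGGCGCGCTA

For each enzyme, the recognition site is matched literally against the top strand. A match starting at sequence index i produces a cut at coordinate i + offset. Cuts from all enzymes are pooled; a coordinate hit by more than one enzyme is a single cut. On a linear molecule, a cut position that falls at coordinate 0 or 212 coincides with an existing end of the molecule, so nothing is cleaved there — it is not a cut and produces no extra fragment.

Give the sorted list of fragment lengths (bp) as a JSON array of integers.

[3,4,4,5,5,6,7,7,7,7,8,8,8,11,11,12,12,13,13,14,14,16,17]

Scan for sites:
  KluX TTGCC/2: at [71, 124, 129, 136, 154, 190] ⇒ [73, 126, 131, 138, 156, 192]
  DwuIX CGCTATC/4: at [13, 30, 56, 91, 103] ⇒ [17, 34, 60, 95, 107]
  UxaVI TATG/4: at [24, 37, 51, 77, 119, 145, 165, 169, 173, 181, 200] ⇒ [28, 41, 55, 81, 123, 149, 169, 173, 177, 185, 204]

All cut coordinates (distinct, sorted): [17, 28, 34, 41, 55, 60, 73, 81, 95, 107, 123, 126, 131, 138, 149, 156, 169, 173, 177, 185, 192, 204]

Fragment lengths:
  [0,17): 17 bp
  [17,28): 11 bp
  [28,34): 6 bp
  [34,41): 7 bp
  [41,55): 14 bp
  [55,60): 5 bp
  [60,73): 13 bp
  [73,81): 8 bp
  [81,95): 14 bp
  [95,107): 12 bp
  [107,123): 16 bp
  [123,126): 3 bp
  [126,131): 5 bp
  [131,138): 7 bp
  [138,149): 11 bp
  [149,156): 7 bp
  [156,169): 13 bp
  [169,173): 4 bp
  [173,177): 4 bp
  [177,185): 8 bp
  [185,192): 7 bp
  [192,204): 12 bp
  [204,212): 8 bp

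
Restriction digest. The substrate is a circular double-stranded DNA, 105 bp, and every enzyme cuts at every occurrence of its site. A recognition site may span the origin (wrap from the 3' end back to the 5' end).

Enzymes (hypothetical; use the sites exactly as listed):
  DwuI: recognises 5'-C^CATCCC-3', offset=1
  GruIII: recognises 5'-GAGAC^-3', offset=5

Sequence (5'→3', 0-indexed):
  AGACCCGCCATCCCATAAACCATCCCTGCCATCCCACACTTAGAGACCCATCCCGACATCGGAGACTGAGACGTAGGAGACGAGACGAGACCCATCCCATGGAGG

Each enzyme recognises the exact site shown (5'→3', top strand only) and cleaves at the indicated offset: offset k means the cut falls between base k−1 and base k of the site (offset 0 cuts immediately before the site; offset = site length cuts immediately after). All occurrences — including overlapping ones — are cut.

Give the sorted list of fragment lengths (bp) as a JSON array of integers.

Per-enzyme occurrences:
  DwuI (CCATCCC, off=1): starts [7, 19, 28, 47, 91] → cuts [8, 20, 29, 48, 92]
  GruIII (GAGAC, off=5): starts [42, 61, 67, 76, 81, 86, 104] → cuts [4, 47, 66, 72, 81, 86, 91]

Pooled cuts: [4, 8, 20, 29, 47, 48, 66, 72, 81, 86, 91, 92]

Fragment lengths:
  4→8: 4 bp
  8→20: 12 bp
  20→29: 9 bp
  29→47: 18 bp
  47→48: 1 bp
  48→66: 18 bp
  66→72: 6 bp
  72→81: 9 bp
  81→86: 5 bp
  86→91: 5 bp
  91→92: 1 bp
  92→4 (wrap): 105-92+4 = 17 bp

[1,1,4,5,5,6,9,9,12,17,18,18]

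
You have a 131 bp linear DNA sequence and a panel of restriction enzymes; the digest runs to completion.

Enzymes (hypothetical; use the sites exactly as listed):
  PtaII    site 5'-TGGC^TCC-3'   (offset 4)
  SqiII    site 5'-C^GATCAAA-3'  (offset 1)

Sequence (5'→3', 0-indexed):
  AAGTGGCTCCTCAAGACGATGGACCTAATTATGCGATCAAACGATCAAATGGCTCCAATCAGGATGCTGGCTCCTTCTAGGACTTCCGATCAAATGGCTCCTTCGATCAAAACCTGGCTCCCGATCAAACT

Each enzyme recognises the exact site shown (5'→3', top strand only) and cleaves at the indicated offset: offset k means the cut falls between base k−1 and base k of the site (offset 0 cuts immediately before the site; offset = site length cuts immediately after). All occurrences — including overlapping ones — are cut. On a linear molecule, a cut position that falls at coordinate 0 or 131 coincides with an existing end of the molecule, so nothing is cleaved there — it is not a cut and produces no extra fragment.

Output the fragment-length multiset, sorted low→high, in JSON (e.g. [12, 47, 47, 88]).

Scan for sites:
  PtaII (TGGCTCC, off=4): starts [3, 49, 67, 94, 114] → cuts [7, 53, 71, 98, 118]
  SqiII (CGATCAAA, off=1): starts [33, 41, 86, 103, 121] → cuts [34, 42, 87, 104, 122]

Pooled cuts: [7, 34, 42, 53, 71, 87, 98, 104, 118, 122]

Fragment lengths:
  [0,7): 7 bp
  [7,34): 27 bp
  [34,42): 8 bp
  [42,53): 11 bp
  [53,71): 18 bp
  [71,87): 16 bp
  [87,98): 11 bp
  [98,104): 6 bp
  [104,118): 14 bp
  [118,122): 4 bp
  [122,131): 9 bp

[4,6,7,8,9,11,11,14,16,18,27]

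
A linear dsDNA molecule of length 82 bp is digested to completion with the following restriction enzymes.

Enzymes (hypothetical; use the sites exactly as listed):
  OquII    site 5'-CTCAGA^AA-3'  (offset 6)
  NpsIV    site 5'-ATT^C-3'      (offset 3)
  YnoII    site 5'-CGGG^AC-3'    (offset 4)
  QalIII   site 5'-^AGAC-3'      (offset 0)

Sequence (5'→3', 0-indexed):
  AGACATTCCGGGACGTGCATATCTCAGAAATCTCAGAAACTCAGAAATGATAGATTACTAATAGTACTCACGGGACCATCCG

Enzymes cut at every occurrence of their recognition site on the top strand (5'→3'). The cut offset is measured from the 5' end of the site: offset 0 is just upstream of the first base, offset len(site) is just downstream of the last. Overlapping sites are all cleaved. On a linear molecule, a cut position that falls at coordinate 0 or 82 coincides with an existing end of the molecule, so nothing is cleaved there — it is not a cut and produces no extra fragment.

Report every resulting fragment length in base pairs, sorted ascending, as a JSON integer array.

[5,7,8,8,9,16,29]

Per-enzyme occurrences:
  OquII CTCAGAAA/6: at [22, 31, 39] ⇒ [28, 37, 45]
  NpsIV ATTC/3: at [4] ⇒ [7]
  YnoII CGGGAC/4: at [8, 70] ⇒ [12, 74]
  QalIII AGAC/0: at [0] ⇒ [] (position 0 is a terminus of the linear molecule — no cut)

Pooled cuts: [7, 12, 28, 37, 45, 74]

Fragment lengths:
  [0,7): 7 bp
  [7,12): 5 bp
  [12,28): 16 bp
  [28,37): 9 bp
  [37,45): 8 bp
  [45,74): 29 bp
  [74,82): 8 bp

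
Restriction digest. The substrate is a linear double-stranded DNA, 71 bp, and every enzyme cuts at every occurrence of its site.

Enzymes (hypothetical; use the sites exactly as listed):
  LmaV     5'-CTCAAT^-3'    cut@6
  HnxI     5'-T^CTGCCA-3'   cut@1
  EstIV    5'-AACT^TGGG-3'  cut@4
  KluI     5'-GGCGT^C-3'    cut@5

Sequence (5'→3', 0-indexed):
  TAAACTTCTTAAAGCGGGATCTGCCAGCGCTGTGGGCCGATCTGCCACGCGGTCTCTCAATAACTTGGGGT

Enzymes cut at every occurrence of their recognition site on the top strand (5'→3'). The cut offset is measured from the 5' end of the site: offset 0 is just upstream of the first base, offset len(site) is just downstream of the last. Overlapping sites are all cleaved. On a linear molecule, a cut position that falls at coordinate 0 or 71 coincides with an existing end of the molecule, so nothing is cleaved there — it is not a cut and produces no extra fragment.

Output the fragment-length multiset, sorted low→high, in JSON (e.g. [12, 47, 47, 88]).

[4,6,20,20,21]

Per-enzyme occurrences:
  LmaV CTCAAT/6: at [55] ⇒ [61]
  HnxI TCTGCCA/1: at [19, 40] ⇒ [20, 41]
  EstIV AACTTGGG/4: at [61] ⇒ [65]
  KluI (GGCGTC, off=5): no sites

All cut coordinates (distinct, sorted): [20, 41, 61, 65]

Fragment lengths:
  [0,20): 20 bp
  [20,41): 21 bp
  [41,61): 20 bp
  [61,65): 4 bp
  [65,71): 6 bp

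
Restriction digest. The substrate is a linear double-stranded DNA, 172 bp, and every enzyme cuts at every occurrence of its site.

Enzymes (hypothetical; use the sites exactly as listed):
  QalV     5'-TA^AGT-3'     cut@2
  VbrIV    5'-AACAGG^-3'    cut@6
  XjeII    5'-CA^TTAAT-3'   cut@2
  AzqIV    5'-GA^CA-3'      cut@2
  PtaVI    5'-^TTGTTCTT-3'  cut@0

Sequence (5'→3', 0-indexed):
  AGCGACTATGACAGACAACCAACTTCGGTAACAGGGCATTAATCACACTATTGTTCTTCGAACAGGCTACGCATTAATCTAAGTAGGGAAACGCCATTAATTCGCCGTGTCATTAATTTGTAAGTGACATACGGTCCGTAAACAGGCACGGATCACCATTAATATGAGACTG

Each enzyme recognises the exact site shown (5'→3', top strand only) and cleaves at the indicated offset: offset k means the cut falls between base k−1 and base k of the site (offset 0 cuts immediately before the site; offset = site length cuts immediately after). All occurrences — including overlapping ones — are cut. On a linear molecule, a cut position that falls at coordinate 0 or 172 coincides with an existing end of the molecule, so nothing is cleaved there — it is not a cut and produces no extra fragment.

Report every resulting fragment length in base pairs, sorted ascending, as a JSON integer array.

[3,4,5,7,8,10,11,12,12,14,15,16,16,19,20]

Site scan:
  QalV (TAAGT, off=2): starts [79, 120] → cuts [81, 122]
  VbrIV (AACAGG, off=6): starts [29, 60, 140] → cuts [35, 66, 146]
  XjeII (CATTAAT, off=2): starts [36, 71, 94, 110, 156] → cuts [38, 73, 96, 112, 158]
  AzqIV (GACA, off=2): starts [9, 13, 125] → cuts [11, 15, 127]
  PtaVI (TTGTTCTT, off=0): starts [50] → cuts [50]

All cut coordinates (distinct, sorted): [11, 15, 35, 38, 50, 66, 73, 81, 96, 112, 122, 127, 146, 158]

Fragment lengths:
  [0,11): 11 bp
  [11,15): 4 bp
  [15,35): 20 bp
  [35,38): 3 bp
  [38,50): 12 bp
  [50,66): 16 bp
  [66,73): 7 bp
  [73,81): 8 bp
  [81,96): 15 bp
  [96,112): 16 bp
  [112,122): 10 bp
  [122,127): 5 bp
  [127,146): 19 bp
  [146,158): 12 bp
  [158,172): 14 bp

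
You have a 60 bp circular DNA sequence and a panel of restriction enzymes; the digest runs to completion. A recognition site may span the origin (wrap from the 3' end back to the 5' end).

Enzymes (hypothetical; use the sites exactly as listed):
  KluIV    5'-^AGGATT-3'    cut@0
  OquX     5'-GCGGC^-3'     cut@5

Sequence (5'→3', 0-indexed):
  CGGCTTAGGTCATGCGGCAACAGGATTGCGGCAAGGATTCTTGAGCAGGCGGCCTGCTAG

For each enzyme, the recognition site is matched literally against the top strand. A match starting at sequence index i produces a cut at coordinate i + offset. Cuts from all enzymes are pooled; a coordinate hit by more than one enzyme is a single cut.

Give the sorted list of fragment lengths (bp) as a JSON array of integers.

Site scan:
  KluIV (AGGATT, off=0): starts [21, 33] → cuts [21, 33]
  OquX (GCGGC, off=5): starts [13, 27, 48, 59] → cuts [4, 18, 32, 53]

Pooled cuts: [4, 18, 21, 32, 33, 53]

Fragment lengths:
  4→18: 14 bp
  18→21: 3 bp
  21→32: 11 bp
  32→33: 1 bp
  33→53: 20 bp
  53→4 (wrap): 60-53+4 = 11 bp

[1,3,11,11,14,20]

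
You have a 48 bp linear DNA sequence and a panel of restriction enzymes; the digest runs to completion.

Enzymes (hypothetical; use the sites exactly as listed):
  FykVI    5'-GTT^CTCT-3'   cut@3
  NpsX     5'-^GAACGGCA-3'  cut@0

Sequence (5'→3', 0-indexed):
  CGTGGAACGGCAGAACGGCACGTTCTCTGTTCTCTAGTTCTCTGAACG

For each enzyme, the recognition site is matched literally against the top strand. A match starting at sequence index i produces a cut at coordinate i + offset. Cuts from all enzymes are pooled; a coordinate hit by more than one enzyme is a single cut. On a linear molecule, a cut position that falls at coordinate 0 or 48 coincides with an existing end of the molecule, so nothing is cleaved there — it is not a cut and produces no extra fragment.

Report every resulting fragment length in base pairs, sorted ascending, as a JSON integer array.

Site scan:
  FykVI (GTTCTCT, off=3): starts [21, 28, 36] → cuts [24, 31, 39]
  NpsX (GAACGGCA, off=0): starts [4, 12] → cuts [4, 12]

All cut coordinates (distinct, sorted): [4, 12, 24, 31, 39]

Fragment lengths:
  [0,4): 4 bp
  [4,12): 8 bp
  [12,24): 12 bp
  [24,31): 7 bp
  [31,39): 8 bp
  [39,48): 9 bp

[4,7,8,8,9,12]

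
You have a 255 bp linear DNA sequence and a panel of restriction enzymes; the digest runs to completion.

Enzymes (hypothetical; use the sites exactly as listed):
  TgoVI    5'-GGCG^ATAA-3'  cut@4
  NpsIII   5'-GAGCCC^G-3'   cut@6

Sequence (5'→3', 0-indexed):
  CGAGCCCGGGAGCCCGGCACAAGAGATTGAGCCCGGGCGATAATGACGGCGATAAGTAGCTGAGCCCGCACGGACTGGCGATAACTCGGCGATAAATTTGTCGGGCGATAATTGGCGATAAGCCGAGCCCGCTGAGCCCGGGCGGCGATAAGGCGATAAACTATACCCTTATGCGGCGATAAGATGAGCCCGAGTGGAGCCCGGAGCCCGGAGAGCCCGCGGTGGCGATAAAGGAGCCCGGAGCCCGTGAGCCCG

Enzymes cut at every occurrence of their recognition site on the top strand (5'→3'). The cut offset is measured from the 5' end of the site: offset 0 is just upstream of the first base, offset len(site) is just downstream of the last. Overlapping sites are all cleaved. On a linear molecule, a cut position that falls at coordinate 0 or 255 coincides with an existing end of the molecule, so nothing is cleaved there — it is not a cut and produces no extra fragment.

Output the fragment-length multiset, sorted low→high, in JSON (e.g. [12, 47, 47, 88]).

[1,5,7,7,7,8,8,8,8,9,9,9,10,11,11,12,12,13,13,13,16,16,19,23]

Scan for sites:
  TgoVI (GGCGATAA, off=4): starts [35, 47, 76, 87, 103, 113, 143, 151, 174, 223] → cuts [39, 51, 80, 91, 107, 117, 147, 155, 178, 227]
  NpsIII (GAGCCCG, off=6): starts [1, 9, 28, 61, 124, 133, 185, 196, 203, 212, 233, 240, 248] → cuts [7, 15, 34, 67, 130, 139, 191, 202, 209, 218, 239, 246, 254]

Pooled cuts: [7, 15, 34, 39, 51, 67, 80, 91, 107, 117, 130, 139, 147, 155, 178, 191, 202, 209, 218, 227, 239, 246, 254]

Fragments:
  [0,7): 7 bp
  [7,15): 8 bp
  [15,34): 19 bp
  [34,39): 5 bp
  [39,51): 12 bp
  [51,67): 16 bp
  [67,80): 13 bp
  [80,91): 11 bp
  [91,107): 16 bp
  [107,117): 10 bp
  [117,130): 13 bp
  [130,139): 9 bp
  [139,147): 8 bp
  [147,155): 8 bp
  [155,178): 23 bp
  [178,191): 13 bp
  [191,202): 11 bp
  [202,209): 7 bp
  [209,218): 9 bp
  [218,227): 9 bp
  [227,239): 12 bp
  [239,246): 7 bp
  [246,254): 8 bp
  [254,255): 1 bp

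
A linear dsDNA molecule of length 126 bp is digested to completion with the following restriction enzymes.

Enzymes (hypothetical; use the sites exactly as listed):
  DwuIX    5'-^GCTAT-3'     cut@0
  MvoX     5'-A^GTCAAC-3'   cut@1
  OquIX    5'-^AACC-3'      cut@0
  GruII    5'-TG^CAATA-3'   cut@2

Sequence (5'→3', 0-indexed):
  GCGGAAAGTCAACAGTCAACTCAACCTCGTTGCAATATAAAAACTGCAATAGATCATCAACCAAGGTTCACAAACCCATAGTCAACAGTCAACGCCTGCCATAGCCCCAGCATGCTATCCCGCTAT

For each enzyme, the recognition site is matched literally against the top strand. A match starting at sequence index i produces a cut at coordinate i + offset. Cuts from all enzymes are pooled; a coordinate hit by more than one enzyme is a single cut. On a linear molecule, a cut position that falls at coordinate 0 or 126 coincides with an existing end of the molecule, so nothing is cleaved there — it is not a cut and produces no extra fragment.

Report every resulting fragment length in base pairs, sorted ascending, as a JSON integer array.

Scan for sites:
  DwuIX (GCTAT, off=0): starts [113, 121] → cuts [113, 121]
  MvoX (AGTCAAC, off=1): starts [6, 13, 79, 86] → cuts [7, 14, 80, 87]
  OquIX (AACC, off=0): starts [22, 58, 72] → cuts [22, 58, 72]
  GruII (TGCAATA, off=2): starts [30, 44] → cuts [32, 46]

Pooled cuts: [7, 14, 22, 32, 46, 58, 72, 80, 87, 113, 121]

Fragment lengths:
  [0,7): 7 bp
  [7,14): 7 bp
  [14,22): 8 bp
  [22,32): 10 bp
  [32,46): 14 bp
  [46,58): 12 bp
  [58,72): 14 bp
  [72,80): 8 bp
  [80,87): 7 bp
  [87,113): 26 bp
  [113,121): 8 bp
  [121,126): 5 bp

[5,7,7,7,8,8,8,10,12,14,14,26]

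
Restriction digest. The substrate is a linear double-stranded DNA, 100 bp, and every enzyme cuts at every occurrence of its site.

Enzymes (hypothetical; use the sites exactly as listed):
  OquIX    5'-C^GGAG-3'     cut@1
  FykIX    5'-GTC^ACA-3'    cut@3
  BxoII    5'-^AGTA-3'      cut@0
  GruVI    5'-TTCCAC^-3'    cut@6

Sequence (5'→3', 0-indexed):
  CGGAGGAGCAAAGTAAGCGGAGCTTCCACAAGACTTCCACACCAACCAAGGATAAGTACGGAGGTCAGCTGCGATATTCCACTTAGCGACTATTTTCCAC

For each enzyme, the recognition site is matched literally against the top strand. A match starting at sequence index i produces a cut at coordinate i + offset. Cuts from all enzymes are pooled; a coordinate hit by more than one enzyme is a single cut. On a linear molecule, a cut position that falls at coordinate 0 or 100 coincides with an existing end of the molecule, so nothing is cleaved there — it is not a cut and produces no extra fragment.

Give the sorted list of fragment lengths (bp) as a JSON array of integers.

Scan for sites:
  OquIX (CGGAG, off=1): starts [0, 17, 58] → cuts [1, 18, 59]
  FykIX (GTCACA, off=3): no sites
  BxoII (AGTA, off=0): starts [11, 54] → cuts [11, 54]
  GruVI (TTCCAC, off=6): starts [23, 34, 76, 94] → cuts [29, 40, 82] (position 100 is a terminus of the linear molecule — no cut)

Pooled cuts: [1, 11, 18, 29, 40, 54, 59, 82]

Fragment lengths:
  [0,1): 1 bp
  [1,11): 10 bp
  [11,18): 7 bp
  [18,29): 11 bp
  [29,40): 11 bp
  [40,54): 14 bp
  [54,59): 5 bp
  [59,82): 23 bp
  [82,100): 18 bp

[1,5,7,10,11,11,14,18,23]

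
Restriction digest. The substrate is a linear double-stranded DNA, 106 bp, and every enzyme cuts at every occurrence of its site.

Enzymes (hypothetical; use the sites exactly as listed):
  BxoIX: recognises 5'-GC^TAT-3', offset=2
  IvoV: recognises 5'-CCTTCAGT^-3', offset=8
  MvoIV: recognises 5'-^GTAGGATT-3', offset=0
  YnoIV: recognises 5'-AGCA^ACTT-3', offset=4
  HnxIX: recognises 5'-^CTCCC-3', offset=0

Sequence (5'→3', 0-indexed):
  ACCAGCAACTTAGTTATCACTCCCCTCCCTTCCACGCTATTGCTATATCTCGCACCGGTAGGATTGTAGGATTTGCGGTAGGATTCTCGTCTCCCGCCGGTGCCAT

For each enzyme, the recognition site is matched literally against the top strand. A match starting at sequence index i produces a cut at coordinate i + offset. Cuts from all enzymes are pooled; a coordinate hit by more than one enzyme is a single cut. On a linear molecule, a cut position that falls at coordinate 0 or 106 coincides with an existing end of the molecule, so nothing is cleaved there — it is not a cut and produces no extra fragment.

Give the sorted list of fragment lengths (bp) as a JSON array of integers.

[5,6,7,8,12,12,13,13,14,16]

Scan for sites:
  BxoIX (GCTAT, off=2): starts [35, 41] → cuts [37, 43]
  IvoV (CCTTCAGT, off=8): no sites
  MvoIV (GTAGGATT, off=0): starts [57, 65, 77] → cuts [57, 65, 77]
  YnoIV (AGCAACTT, off=4): starts [3] → cuts [7]
  HnxIX (CTCCC, off=0): starts [19, 24, 90] → cuts [19, 24, 90]

Pooled cuts: [7, 19, 24, 37, 43, 57, 65, 77, 90]

Fragments:
  [0,7): 7 bp
  [7,19): 12 bp
  [19,24): 5 bp
  [24,37): 13 bp
  [37,43): 6 bp
  [43,57): 14 bp
  [57,65): 8 bp
  [65,77): 12 bp
  [77,90): 13 bp
  [90,106): 16 bp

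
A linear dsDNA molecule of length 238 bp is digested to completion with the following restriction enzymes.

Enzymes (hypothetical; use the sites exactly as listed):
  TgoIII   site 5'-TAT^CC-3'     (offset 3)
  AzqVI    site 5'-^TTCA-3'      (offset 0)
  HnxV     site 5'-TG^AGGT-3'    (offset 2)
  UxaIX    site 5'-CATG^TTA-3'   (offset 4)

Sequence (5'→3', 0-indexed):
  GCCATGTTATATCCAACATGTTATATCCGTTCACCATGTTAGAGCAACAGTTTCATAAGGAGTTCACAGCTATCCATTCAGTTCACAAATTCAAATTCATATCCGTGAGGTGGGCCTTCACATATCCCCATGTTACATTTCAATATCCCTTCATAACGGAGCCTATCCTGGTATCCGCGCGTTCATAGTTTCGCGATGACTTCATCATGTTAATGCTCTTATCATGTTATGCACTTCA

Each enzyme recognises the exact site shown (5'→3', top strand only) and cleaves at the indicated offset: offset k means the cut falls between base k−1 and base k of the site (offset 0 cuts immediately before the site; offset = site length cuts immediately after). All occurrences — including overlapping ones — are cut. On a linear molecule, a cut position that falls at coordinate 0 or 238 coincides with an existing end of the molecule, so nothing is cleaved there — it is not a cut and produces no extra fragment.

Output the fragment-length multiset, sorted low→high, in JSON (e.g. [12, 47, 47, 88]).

[3,3,3,4,5,5,6,6,6,6,6,7,7,7,8,8,8,8,8,9,9,9,9,11,11,13,17,17,19]

Site scan:
  TgoIII (TATCC, off=3): starts [9, 23, 70, 99, 122, 143, 163, 171] → cuts [12, 26, 73, 102, 125, 146, 166, 174]
  AzqVI (TTCA, off=0): starts [29, 51, 62, 76, 81, 89, 95, 116, 138, 149, 181, 200, 234] → cuts [29, 51, 62, 76, 81, 89, 95, 116, 138, 149, 181, 200, 234]
  HnxV (TGAGGT, off=2): starts [105] → cuts [107]
  UxaIX (CATGTTA, off=4): starts [2, 16, 34, 128, 205, 222] → cuts [6, 20, 38, 132, 209, 226]

Pooled cuts: [6, 12, 20, 26, 29, 38, 51, 62, 73, 76, 81, 89, 95, 102, 107, 116, 125, 132, 138, 146, 149, 166, 174, 181, 200, 209, 226, 234]

Fragment lengths:
  [0,6): 6 bp
  [6,12): 6 bp
  [12,20): 8 bp
  [20,26): 6 bp
  [26,29): 3 bp
  [29,38): 9 bp
  [38,51): 13 bp
  [51,62): 11 bp
  [62,73): 11 bp
  [73,76): 3 bp
  [76,81): 5 bp
  [81,89): 8 bp
  [89,95): 6 bp
  [95,102): 7 bp
  [102,107): 5 bp
  [107,116): 9 bp
  [116,125): 9 bp
  [125,132): 7 bp
  [132,138): 6 bp
  [138,146): 8 bp
  [146,149): 3 bp
  [149,166): 17 bp
  [166,174): 8 bp
  [174,181): 7 bp
  [181,200): 19 bp
  [200,209): 9 bp
  [209,226): 17 bp
  [226,234): 8 bp
  [234,238): 4 bp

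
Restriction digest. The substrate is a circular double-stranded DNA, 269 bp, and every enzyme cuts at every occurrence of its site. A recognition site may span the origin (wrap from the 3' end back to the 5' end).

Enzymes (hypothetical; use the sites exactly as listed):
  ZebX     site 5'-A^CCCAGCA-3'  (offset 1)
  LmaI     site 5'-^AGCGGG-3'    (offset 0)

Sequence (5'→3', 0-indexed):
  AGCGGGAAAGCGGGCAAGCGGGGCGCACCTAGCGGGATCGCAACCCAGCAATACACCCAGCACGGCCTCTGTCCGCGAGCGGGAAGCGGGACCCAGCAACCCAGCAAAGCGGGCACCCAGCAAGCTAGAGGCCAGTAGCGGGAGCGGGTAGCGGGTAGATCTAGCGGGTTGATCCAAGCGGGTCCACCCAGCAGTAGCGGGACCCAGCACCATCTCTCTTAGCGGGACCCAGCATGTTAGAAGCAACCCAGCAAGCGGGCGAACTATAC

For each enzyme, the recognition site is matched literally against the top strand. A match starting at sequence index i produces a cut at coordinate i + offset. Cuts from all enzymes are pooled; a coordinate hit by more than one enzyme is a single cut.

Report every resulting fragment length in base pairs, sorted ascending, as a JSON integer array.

Scan for sites:
  ZebX (ACCCAGCA, off=1): starts [42, 54, 90, 98, 114, 185, 201, 226, 245] → cuts [43, 55, 91, 99, 115, 186, 202, 227, 246]
  LmaI (AGCGGG, off=0): starts [0, 8, 16, 30, 77, 84, 107, 136, 142, 149, 162, 176, 195, 220, 253] → cuts [0, 8, 16, 30, 77, 84, 107, 136, 142, 149, 162, 176, 195, 220, 253]

Pooled cuts: [0, 8, 16, 30, 43, 55, 77, 84, 91, 99, 107, 115, 136, 142, 149, 162, 176, 186, 195, 202, 220, 227, 246, 253]

Fragments:
  0→8: 8 bp
  8→16: 8 bp
  16→30: 14 bp
  30→43: 13 bp
  43→55: 12 bp
  55→77: 22 bp
  77→84: 7 bp
  84→91: 7 bp
  91→99: 8 bp
  99→107: 8 bp
  107→115: 8 bp
  115→136: 21 bp
  136→142: 6 bp
  142→149: 7 bp
  149→162: 13 bp
  162→176: 14 bp
  176→186: 10 bp
  186→195: 9 bp
  195→202: 7 bp
  202→220: 18 bp
  220→227: 7 bp
  227→246: 19 bp
  246→253: 7 bp
  253→0 (wrap): 269-253+0 = 16 bp

[6,7,7,7,7,7,7,8,8,8,8,8,9,10,12,13,13,14,14,16,18,19,21,22]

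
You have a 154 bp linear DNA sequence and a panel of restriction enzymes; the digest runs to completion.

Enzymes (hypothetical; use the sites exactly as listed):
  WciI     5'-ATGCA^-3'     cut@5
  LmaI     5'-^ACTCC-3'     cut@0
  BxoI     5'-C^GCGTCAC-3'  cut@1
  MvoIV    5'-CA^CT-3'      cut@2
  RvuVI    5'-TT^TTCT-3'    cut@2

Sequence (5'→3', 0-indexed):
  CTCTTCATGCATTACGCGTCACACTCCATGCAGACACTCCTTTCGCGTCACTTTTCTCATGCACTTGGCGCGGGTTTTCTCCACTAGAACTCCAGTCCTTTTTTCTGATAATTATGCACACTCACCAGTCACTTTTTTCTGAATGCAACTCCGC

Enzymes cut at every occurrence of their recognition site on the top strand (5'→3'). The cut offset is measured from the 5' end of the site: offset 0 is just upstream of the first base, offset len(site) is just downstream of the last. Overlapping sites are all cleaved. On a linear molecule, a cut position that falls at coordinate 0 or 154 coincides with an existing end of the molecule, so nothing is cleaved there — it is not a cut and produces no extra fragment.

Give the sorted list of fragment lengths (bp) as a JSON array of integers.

Site scan:
  WciI (ATGCA, off=5): starts [6, 27, 58, 113, 142] → cuts [11, 32, 63, 118, 147]
  LmaI (ACTCC, off=0): starts [22, 35, 88, 147] → cuts [22, 35, 88, 147]
  BxoI (CGCGTCAC, off=1): starts [14, 43] → cuts [15, 44]
  MvoIV (CACT, off=2): starts [21, 34, 48, 61, 81, 118, 129] → cuts [23, 36, 50, 63, 83, 120, 131]
  RvuVI (TTTTCT, off=2): starts [51, 74, 100, 134] → cuts [53, 76, 102, 136]

All cut coordinates (distinct, sorted): [11, 15, 22, 23, 32, 35, 36, 44, 50, 53, 63, 76, 83, 88, 102, 118, 120, 131, 136, 147]

Fragments:
  [0,11): 11 bp
  [11,15): 4 bp
  [15,22): 7 bp
  [22,23): 1 bp
  [23,32): 9 bp
  [32,35): 3 bp
  [35,36): 1 bp
  [36,44): 8 bp
  [44,50): 6 bp
  [50,53): 3 bp
  [53,63): 10 bp
  [63,76): 13 bp
  [76,83): 7 bp
  [83,88): 5 bp
  [88,102): 14 bp
  [102,118): 16 bp
  [118,120): 2 bp
  [120,131): 11 bp
  [131,136): 5 bp
  [136,147): 11 bp
  [147,154): 7 bp

[1,1,2,3,3,4,5,5,6,7,7,7,8,9,10,11,11,11,13,14,16]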